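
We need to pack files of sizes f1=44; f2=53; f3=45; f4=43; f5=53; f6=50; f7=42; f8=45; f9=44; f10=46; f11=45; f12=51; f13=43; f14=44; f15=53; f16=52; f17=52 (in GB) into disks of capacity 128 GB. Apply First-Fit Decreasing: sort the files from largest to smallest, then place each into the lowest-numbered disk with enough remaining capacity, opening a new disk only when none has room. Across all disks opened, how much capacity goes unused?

219

Sorted descending: 53, 53, 53, 52, 52, 51, 50, 46, 45, 45, 45, 44, 44, 44, 43, 43, 42.
53 GB → disk 1 (remaining 75 GB)
53 GB → disk 1 (remaining 22 GB)
53 GB → disk 2 (remaining 75 GB)
52 GB → disk 2 (remaining 23 GB)
52 GB → disk 3 (remaining 76 GB)
51 GB → disk 3 (remaining 25 GB)
50 GB → disk 4 (remaining 78 GB)
46 GB → disk 4 (remaining 32 GB)
45 GB → disk 5 (remaining 83 GB)
45 GB → disk 5 (remaining 38 GB)
45 GB → disk 6 (remaining 83 GB)
44 GB → disk 6 (remaining 39 GB)
44 GB → disk 7 (remaining 84 GB)
44 GB → disk 7 (remaining 40 GB)
43 GB → disk 8 (remaining 85 GB)
43 GB → disk 8 (remaining 42 GB)
42 GB → disk 8 (remaining 0 GB)
8 disks × 128 GB = 1024 GB; used 805 GB; unused 219 GB.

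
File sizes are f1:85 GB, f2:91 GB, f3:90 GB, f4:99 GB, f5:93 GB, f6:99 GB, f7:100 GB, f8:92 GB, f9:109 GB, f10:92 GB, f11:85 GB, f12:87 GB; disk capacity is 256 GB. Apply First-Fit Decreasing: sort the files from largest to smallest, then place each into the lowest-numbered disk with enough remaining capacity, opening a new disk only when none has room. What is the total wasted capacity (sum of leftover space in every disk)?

Sorted descending: 109, 100, 99, 99, 93, 92, 92, 91, 90, 87, 85, 85.
Put 109 GB in disk 1; 147 GB remain.
Put 100 GB in disk 1; 47 GB remain.
Put 99 GB in disk 2; 157 GB remain.
Put 99 GB in disk 2; 58 GB remain.
Put 93 GB in disk 3; 163 GB remain.
Put 92 GB in disk 3; 71 GB remain.
Put 92 GB in disk 4; 164 GB remain.
Put 91 GB in disk 4; 73 GB remain.
Put 90 GB in disk 5; 166 GB remain.
Put 87 GB in disk 5; 79 GB remain.
Put 85 GB in disk 6; 171 GB remain.
Put 85 GB in disk 6; 86 GB remain.
6 disks × 256 GB = 1536 GB; used 1122 GB; unused 414 GB.

414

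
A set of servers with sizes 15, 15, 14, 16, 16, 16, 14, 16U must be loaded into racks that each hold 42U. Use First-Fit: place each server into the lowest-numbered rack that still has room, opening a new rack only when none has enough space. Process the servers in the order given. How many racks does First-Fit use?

Put 15U in rack 1; 27U remain.
Put 15U in rack 1; 12U remain.
Put 14U in rack 2; 28U remain.
Put 16U in rack 2; 12U remain.
Put 16U in rack 3; 26U remain.
Put 16U in rack 3; 10U remain.
Put 14U in rack 4; 28U remain.
Put 16U in rack 4; 12U remain.
Final racks: [15,15] [14,16] [16,16] [14,16].

4 racks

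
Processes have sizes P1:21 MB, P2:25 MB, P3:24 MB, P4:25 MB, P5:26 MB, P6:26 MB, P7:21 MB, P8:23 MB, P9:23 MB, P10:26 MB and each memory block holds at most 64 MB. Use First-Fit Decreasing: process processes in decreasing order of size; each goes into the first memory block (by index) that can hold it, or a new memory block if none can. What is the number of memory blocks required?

Sorted descending: 26, 26, 26, 25, 25, 24, 23, 23, 21, 21.
memory block 1: place 26 MB, 38 MB left
memory block 1: place 26 MB, 12 MB left
memory block 2: place 26 MB, 38 MB left
memory block 2: place 25 MB, 13 MB left
memory block 3: place 25 MB, 39 MB left
memory block 3: place 24 MB, 15 MB left
memory block 4: place 23 MB, 41 MB left
memory block 4: place 23 MB, 18 MB left
memory block 5: place 21 MB, 43 MB left
memory block 5: place 21 MB, 22 MB left
Final memory blocks: [26,26] [26,25] [25,24] [23,23] [21,21].

5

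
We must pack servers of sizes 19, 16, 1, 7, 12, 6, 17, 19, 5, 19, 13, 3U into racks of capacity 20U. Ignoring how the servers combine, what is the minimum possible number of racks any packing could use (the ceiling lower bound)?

Total size = 19 + 16 + 1 + 7 + 12 + 6 + 17 + 19 + 5 + 19 + 13 + 3 = 137U.
⌈137 / 20⌉ = 7.

7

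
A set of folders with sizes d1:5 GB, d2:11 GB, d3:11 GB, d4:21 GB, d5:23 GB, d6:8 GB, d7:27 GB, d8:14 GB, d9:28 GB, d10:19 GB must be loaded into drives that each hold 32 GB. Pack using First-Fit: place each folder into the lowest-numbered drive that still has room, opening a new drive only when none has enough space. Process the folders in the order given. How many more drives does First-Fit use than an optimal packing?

First-Fit: [5,11,11] [21,8] [23] [27] [14] [28] [19] → 7 drives.
Total size 167 GB; any packing needs at least ⌈167/32⌉ = 6 drives.
An optimal packing achieves that bound: [28] [27,5] [23,8] [21,11] [19,11] [14] → 6 drives.
Excess: 7 − 6 = 1.

1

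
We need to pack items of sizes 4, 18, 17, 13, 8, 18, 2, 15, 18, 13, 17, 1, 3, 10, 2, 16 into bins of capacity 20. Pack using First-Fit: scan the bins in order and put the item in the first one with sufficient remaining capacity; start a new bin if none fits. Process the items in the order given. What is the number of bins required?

10 bins

4 → bin 1 (remaining 16)
18 → bin 2 (remaining 2)
17 → bin 3 (remaining 3)
13 → bin 1 (remaining 3)
8 → bin 4 (remaining 12)
18 → bin 5 (remaining 2)
2 → bin 1 (remaining 1)
15 → bin 6 (remaining 5)
18 → bin 7 (remaining 2)
13 → bin 8 (remaining 7)
17 → bin 9 (remaining 3)
1 → bin 1 (remaining 0)
3 → bin 3 (remaining 0)
10 → bin 4 (remaining 2)
2 → bin 2 (remaining 0)
16 → bin 10 (remaining 4)
Final bins: [4,13,2,1] [18,2] [17,3] [8,10] [18] [15] [18] [13] [17] [16].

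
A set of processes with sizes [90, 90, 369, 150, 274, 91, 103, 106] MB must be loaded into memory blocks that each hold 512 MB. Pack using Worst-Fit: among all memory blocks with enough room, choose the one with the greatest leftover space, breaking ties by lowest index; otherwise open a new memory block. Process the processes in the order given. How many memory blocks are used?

Put 90 MB in memory block 1; 422 MB remain.
Put 90 MB in memory block 1; 332 MB remain.
Put 369 MB in memory block 2; 143 MB remain.
Put 150 MB in memory block 1; 182 MB remain.
Put 274 MB in memory block 3; 238 MB remain.
Put 91 MB in memory block 3; 147 MB remain.
Put 103 MB in memory block 1; 79 MB remain.
Put 106 MB in memory block 3; 41 MB remain.
Final memory blocks: [90,90,150,103] [369] [274,91,106].

3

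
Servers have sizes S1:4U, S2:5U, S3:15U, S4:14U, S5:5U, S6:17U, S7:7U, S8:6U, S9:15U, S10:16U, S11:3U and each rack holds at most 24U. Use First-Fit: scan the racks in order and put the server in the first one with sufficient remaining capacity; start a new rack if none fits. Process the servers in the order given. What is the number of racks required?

rack 1: place S1 (4U), 20U left
rack 1: place S2 (5U), 15U left
rack 1: place S3 (15U), 0U left
rack 2: place S4 (14U), 10U left
rack 2: place S5 (5U), 5U left
rack 3: place S6 (17U), 7U left
rack 3: place S7 (7U), 0U left
rack 4: place S8 (6U), 18U left
rack 4: place S9 (15U), 3U left
rack 5: place S10 (16U), 8U left
rack 2: place S11 (3U), 2U left
Final racks: [4,5,15] [14,5,3] [17,7] [6,15] [16].

5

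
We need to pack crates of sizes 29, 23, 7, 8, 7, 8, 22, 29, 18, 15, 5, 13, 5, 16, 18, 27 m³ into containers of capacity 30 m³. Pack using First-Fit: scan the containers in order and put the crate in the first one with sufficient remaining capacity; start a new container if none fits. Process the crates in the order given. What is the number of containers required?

29 m³ → container 1 (remaining 1 m³)
23 m³ → container 2 (remaining 7 m³)
7 m³ → container 2 (remaining 0 m³)
8 m³ → container 3 (remaining 22 m³)
7 m³ → container 3 (remaining 15 m³)
8 m³ → container 3 (remaining 7 m³)
22 m³ → container 4 (remaining 8 m³)
29 m³ → container 5 (remaining 1 m³)
18 m³ → container 6 (remaining 12 m³)
15 m³ → container 7 (remaining 15 m³)
5 m³ → container 3 (remaining 2 m³)
13 m³ → container 7 (remaining 2 m³)
5 m³ → container 4 (remaining 3 m³)
16 m³ → container 8 (remaining 14 m³)
18 m³ → container 9 (remaining 12 m³)
27 m³ → container 10 (remaining 3 m³)
Final containers: [29] [23,7] [8,7,8,5] [22,5] [29] [18] [15,13] [16] [18] [27].

10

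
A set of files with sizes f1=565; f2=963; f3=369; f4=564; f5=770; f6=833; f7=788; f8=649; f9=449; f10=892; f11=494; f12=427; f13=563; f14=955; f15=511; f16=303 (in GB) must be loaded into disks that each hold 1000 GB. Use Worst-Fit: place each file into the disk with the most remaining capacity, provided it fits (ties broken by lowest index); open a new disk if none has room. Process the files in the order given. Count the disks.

Put f1 (565 GB) in disk 1; 435 GB remain.
Put f2 (963 GB) in disk 2; 37 GB remain.
Put f3 (369 GB) in disk 1; 66 GB remain.
Put f4 (564 GB) in disk 3; 436 GB remain.
Put f5 (770 GB) in disk 4; 230 GB remain.
Put f6 (833 GB) in disk 5; 167 GB remain.
Put f7 (788 GB) in disk 6; 212 GB remain.
Put f8 (649 GB) in disk 7; 351 GB remain.
Put f9 (449 GB) in disk 8; 551 GB remain.
Put f10 (892 GB) in disk 9; 108 GB remain.
Put f11 (494 GB) in disk 8; 57 GB remain.
Put f12 (427 GB) in disk 3; 9 GB remain.
Put f13 (563 GB) in disk 10; 437 GB remain.
Put f14 (955 GB) in disk 11; 45 GB remain.
Put f15 (511 GB) in disk 12; 489 GB remain.
Put f16 (303 GB) in disk 12; 186 GB remain.

12 disks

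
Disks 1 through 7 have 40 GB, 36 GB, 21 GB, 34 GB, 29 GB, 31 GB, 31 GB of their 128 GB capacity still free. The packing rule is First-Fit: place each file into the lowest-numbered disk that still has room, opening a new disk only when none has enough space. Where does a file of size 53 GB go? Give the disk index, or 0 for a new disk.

0

No disk has ≥ 53 GB free, so a new disk is opened.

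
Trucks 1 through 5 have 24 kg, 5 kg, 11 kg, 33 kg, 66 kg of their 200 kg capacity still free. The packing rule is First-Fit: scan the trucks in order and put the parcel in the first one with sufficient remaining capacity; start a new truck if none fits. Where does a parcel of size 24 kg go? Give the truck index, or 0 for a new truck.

1

Trucks with room: truck 1 (24 kg), truck 4 (33 kg), truck 5 (66 kg).
The first with room is truck 1.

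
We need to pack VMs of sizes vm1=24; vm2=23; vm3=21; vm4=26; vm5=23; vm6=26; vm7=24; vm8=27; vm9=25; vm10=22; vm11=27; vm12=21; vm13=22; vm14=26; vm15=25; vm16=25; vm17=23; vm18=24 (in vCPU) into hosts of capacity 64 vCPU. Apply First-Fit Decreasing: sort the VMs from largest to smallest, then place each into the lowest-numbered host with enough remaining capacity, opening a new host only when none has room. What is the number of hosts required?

Sorted descending: 27, 27, 26, 26, 26, 25, 25, 25, 24, 24, 24, 23, 23, 23, 22, 22, 21, 21.
host 1: place 27 vCPU, 37 vCPU left
host 1: place 27 vCPU, 10 vCPU left
host 2: place 26 vCPU, 38 vCPU left
host 2: place 26 vCPU, 12 vCPU left
host 3: place 26 vCPU, 38 vCPU left
host 3: place 25 vCPU, 13 vCPU left
host 4: place 25 vCPU, 39 vCPU left
host 4: place 25 vCPU, 14 vCPU left
host 5: place 24 vCPU, 40 vCPU left
host 5: place 24 vCPU, 16 vCPU left
host 6: place 24 vCPU, 40 vCPU left
host 6: place 23 vCPU, 17 vCPU left
host 7: place 23 vCPU, 41 vCPU left
host 7: place 23 vCPU, 18 vCPU left
host 8: place 22 vCPU, 42 vCPU left
host 8: place 22 vCPU, 20 vCPU left
host 9: place 21 vCPU, 43 vCPU left
host 9: place 21 vCPU, 22 vCPU left

9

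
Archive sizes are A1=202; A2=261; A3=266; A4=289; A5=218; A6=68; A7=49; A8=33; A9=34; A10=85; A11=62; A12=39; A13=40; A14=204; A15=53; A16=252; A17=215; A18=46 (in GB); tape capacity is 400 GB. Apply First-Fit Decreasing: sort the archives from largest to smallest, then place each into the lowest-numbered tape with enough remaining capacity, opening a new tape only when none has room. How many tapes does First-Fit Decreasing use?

8 tapes

Sorted descending: 289, 266, 261, 252, 218, 215, 204, 202, 85, 68, 62, 53, 49, 46, 40, 39, 34, 33.
289 GB → tape 1 (remaining 111 GB)
266 GB → tape 2 (remaining 134 GB)
261 GB → tape 3 (remaining 139 GB)
252 GB → tape 4 (remaining 148 GB)
218 GB → tape 5 (remaining 182 GB)
215 GB → tape 6 (remaining 185 GB)
204 GB → tape 7 (remaining 196 GB)
202 GB → tape 8 (remaining 198 GB)
85 GB → tape 1 (remaining 26 GB)
68 GB → tape 2 (remaining 66 GB)
62 GB → tape 2 (remaining 4 GB)
53 GB → tape 3 (remaining 86 GB)
49 GB → tape 3 (remaining 37 GB)
46 GB → tape 4 (remaining 102 GB)
40 GB → tape 4 (remaining 62 GB)
39 GB → tape 4 (remaining 23 GB)
34 GB → tape 3 (remaining 3 GB)
33 GB → tape 5 (remaining 149 GB)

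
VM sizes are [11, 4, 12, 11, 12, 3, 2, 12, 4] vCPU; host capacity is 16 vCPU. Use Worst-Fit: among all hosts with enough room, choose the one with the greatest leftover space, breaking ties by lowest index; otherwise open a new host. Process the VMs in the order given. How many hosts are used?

5 hosts

host 1: place 11 vCPU, 5 vCPU left
host 1: place 4 vCPU, 1 vCPU left
host 2: place 12 vCPU, 4 vCPU left
host 3: place 11 vCPU, 5 vCPU left
host 4: place 12 vCPU, 4 vCPU left
host 3: place 3 vCPU, 2 vCPU left
host 2: place 2 vCPU, 2 vCPU left
host 5: place 12 vCPU, 4 vCPU left
host 4: place 4 vCPU, 0 vCPU left
Final hosts: [11,4] [12,2] [11,3] [12,4] [12].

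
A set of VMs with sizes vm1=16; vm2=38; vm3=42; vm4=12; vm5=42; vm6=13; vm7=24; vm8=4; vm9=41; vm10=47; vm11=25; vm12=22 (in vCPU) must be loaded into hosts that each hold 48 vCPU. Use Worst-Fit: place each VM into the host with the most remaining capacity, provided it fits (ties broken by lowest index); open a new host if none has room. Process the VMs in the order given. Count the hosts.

8

host 1: place vm1 (16 vCPU), 32 vCPU left
host 2: place vm2 (38 vCPU), 10 vCPU left
host 3: place vm3 (42 vCPU), 6 vCPU left
host 1: place vm4 (12 vCPU), 20 vCPU left
host 4: place vm5 (42 vCPU), 6 vCPU left
host 1: place vm6 (13 vCPU), 7 vCPU left
host 5: place vm7 (24 vCPU), 24 vCPU left
host 5: place vm8 (4 vCPU), 20 vCPU left
host 6: place vm9 (41 vCPU), 7 vCPU left
host 7: place vm10 (47 vCPU), 1 vCPU left
host 8: place vm11 (25 vCPU), 23 vCPU left
host 8: place vm12 (22 vCPU), 1 vCPU left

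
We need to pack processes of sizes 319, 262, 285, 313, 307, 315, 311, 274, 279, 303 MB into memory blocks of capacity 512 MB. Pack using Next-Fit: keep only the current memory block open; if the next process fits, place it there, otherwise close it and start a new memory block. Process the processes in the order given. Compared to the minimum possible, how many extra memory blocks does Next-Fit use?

0

Next-Fit: [319] [262] [285] [313] [307] [315] [311] [274] [279] [303] → 10 memory blocks.
10 processes exceed 256 MB (half the capacity), and no two of those can share a memory block, so at least 10 memory blocks are needed.
So 10 is already optimal.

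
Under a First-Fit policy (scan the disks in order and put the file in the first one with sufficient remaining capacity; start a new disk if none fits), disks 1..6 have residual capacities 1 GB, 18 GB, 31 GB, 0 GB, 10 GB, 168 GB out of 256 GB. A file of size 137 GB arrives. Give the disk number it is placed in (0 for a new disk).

Disks with room: disk 6 (168 GB).
The first with room is disk 6.

6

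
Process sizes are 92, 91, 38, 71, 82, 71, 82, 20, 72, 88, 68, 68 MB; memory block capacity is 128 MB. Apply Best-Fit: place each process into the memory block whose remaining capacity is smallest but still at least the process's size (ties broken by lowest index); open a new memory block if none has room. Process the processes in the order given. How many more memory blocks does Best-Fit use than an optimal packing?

Best-Fit: [92,20] [91] [38,71] [82] [71] [82] [72] [88] [68] [68] → 10 memory blocks.
10 processes exceed 64 MB (half the capacity), and no two of those can share a memory block, so at least 10 memory blocks are needed.
So 10 is already optimal.

0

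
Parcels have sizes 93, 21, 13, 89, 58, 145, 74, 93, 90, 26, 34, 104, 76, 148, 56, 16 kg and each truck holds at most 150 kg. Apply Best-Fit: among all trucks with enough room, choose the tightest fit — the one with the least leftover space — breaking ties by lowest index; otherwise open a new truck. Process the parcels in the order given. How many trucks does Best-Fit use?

Put 93 kg in truck 1; 57 kg remain.
Put 21 kg in truck 1; 36 kg remain.
Put 13 kg in truck 1; 23 kg remain.
Put 89 kg in truck 2; 61 kg remain.
Put 58 kg in truck 2; 3 kg remain.
Put 145 kg in truck 3; 5 kg remain.
Put 74 kg in truck 4; 76 kg remain.
Put 93 kg in truck 5; 57 kg remain.
Put 90 kg in truck 6; 60 kg remain.
Put 26 kg in truck 5; 31 kg remain.
Put 34 kg in truck 6; 26 kg remain.
Put 104 kg in truck 7; 46 kg remain.
Put 76 kg in truck 4; 0 kg remain.
Put 148 kg in truck 8; 2 kg remain.
Put 56 kg in truck 9; 94 kg remain.
Put 16 kg in truck 1; 7 kg remain.

9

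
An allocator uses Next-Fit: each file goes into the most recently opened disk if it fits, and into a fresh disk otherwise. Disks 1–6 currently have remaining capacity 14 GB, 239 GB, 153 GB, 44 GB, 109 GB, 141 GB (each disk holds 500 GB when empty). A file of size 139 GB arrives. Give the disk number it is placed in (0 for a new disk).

Next-Fit only looks at disk 6, which has 141 GB free.
139 GB fits there.

6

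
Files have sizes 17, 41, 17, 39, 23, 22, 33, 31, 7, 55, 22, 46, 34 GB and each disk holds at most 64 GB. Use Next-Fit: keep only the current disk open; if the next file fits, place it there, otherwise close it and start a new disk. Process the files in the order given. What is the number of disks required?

disk 1: place 17 GB, 47 GB left
disk 1: place 41 GB, 6 GB left
disk 2: place 17 GB, 47 GB left
disk 2: place 39 GB, 8 GB left
disk 3: place 23 GB, 41 GB left
disk 3: place 22 GB, 19 GB left
disk 4: place 33 GB, 31 GB left
disk 4: place 31 GB, 0 GB left
disk 5: place 7 GB, 57 GB left
disk 5: place 55 GB, 2 GB left
disk 6: place 22 GB, 42 GB left
disk 7: place 46 GB, 18 GB left
disk 8: place 34 GB, 30 GB left

8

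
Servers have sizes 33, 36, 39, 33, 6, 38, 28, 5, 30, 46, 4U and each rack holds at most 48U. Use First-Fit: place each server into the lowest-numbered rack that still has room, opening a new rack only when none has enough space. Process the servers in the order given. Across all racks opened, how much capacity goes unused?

86

33U → rack 1 (remaining 15U)
36U → rack 2 (remaining 12U)
39U → rack 3 (remaining 9U)
33U → rack 4 (remaining 15U)
6U → rack 1 (remaining 9U)
38U → rack 5 (remaining 10U)
28U → rack 6 (remaining 20U)
5U → rack 1 (remaining 4U)
30U → rack 7 (remaining 18U)
46U → rack 8 (remaining 2U)
4U → rack 1 (remaining 0U)
8 racks × 48U = 384U; used 298U; unused 86U.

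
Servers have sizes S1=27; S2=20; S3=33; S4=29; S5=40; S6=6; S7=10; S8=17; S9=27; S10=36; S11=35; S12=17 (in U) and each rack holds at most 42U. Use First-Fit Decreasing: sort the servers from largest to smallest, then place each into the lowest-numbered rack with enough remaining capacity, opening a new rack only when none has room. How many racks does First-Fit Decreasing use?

9

Sorted descending: 40, 36, 35, 33, 29, 27, 27, 20, 17, 17, 10, 6.
40U → rack 1 (remaining 2U)
36U → rack 2 (remaining 6U)
35U → rack 3 (remaining 7U)
33U → rack 4 (remaining 9U)
29U → rack 5 (remaining 13U)
27U → rack 6 (remaining 15U)
27U → rack 7 (remaining 15U)
20U → rack 8 (remaining 22U)
17U → rack 8 (remaining 5U)
17U → rack 9 (remaining 25U)
10U → rack 5 (remaining 3U)
6U → rack 2 (remaining 0U)
Final racks: [40] [36,6] [35] [33] [29,10] [27] [27] [20,17] [17].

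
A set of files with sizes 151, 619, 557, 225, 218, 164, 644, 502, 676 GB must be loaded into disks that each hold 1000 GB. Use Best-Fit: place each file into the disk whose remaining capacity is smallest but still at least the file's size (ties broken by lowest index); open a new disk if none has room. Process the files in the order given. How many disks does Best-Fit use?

Put 151 GB in disk 1; 849 GB remain.
Put 619 GB in disk 1; 230 GB remain.
Put 557 GB in disk 2; 443 GB remain.
Put 225 GB in disk 1; 5 GB remain.
Put 218 GB in disk 2; 225 GB remain.
Put 164 GB in disk 2; 61 GB remain.
Put 644 GB in disk 3; 356 GB remain.
Put 502 GB in disk 4; 498 GB remain.
Put 676 GB in disk 5; 324 GB remain.

5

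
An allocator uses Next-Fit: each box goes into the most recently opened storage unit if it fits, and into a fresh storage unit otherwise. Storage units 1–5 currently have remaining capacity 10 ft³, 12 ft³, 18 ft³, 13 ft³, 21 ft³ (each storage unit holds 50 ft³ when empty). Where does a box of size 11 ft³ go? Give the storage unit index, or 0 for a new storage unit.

Next-Fit only looks at storage unit 5, which has 21 ft³ free.
11 ft³ fits there.

5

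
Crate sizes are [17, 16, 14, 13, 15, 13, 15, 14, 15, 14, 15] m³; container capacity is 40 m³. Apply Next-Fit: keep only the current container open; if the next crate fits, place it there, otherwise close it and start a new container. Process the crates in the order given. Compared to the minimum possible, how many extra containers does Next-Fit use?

1

Next-Fit: [17,16] [14,13] [15,13] [15,14] [15,14] [15] → 6 containers.
Total size 161 m³; any packing needs at least ⌈161/40⌉ = 5 containers.
An optimal packing achieves that bound: [17,16] [15,15] [15,15] [14,14] [14,13,13] → 5 containers.
Excess: 6 − 5 = 1.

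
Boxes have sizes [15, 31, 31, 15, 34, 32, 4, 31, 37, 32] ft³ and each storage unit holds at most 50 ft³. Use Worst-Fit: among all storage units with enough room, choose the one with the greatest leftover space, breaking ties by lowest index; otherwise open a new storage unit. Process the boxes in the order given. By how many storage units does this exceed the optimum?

Worst-Fit: [15,31] [31,15] [34] [32,4] [31] [37] [32] → 7 storage units.
7 boxes exceed 25 ft³ (half the capacity), and no two of those can share a storage unit, so at least 7 storage units are needed.
So 7 is already optimal.

0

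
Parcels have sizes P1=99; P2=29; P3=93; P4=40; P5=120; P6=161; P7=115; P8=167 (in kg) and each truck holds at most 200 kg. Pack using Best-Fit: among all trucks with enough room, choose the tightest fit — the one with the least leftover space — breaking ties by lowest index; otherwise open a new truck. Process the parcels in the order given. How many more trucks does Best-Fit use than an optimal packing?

Best-Fit: [99,29,40] [93] [120] [161] [115] [167] → 6 trucks.
Total size 824 kg; any packing needs at least ⌈824/200⌉ = 5 trucks.
An optimal packing achieves that bound: [167,29] [161] [120,40] [115] [99,93] → 5 trucks.
Excess: 6 − 5 = 1.

1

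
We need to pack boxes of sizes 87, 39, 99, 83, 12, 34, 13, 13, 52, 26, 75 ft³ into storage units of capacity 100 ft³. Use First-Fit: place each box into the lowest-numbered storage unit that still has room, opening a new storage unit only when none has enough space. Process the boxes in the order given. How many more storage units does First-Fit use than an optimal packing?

First-Fit: [87,12] [39,34,13,13] [99] [83] [52,26] [75] → 6 storage units.
Total size 533 ft³; any packing needs at least ⌈533/100⌉ = 6 storage units.
So 6 is already optimal.

0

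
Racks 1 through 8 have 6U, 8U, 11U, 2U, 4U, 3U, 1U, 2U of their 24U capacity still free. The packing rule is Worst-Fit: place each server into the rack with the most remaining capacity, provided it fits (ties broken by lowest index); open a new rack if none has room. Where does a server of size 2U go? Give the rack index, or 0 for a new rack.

Racks with room: rack 1 (6U), rack 2 (8U), rack 3 (11U), rack 4 (2U), rack 5 (4U), rack 6 (3U), rack 8 (2U).
Most room is rack 3 with 11U free.

3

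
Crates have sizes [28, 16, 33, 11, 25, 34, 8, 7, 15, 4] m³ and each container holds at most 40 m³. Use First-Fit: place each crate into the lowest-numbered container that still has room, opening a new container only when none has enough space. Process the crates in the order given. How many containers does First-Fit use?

5

28 m³ → container 1 (remaining 12 m³)
16 m³ → container 2 (remaining 24 m³)
33 m³ → container 3 (remaining 7 m³)
11 m³ → container 1 (remaining 1 m³)
25 m³ → container 4 (remaining 15 m³)
34 m³ → container 5 (remaining 6 m³)
8 m³ → container 2 (remaining 16 m³)
7 m³ → container 2 (remaining 9 m³)
15 m³ → container 4 (remaining 0 m³)
4 m³ → container 2 (remaining 5 m³)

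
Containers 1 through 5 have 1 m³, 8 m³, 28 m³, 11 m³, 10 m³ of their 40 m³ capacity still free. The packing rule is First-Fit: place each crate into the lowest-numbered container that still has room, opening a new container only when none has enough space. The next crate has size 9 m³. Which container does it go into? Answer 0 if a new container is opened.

3

Containers with room: container 3 (28 m³), container 4 (11 m³), container 5 (10 m³).
The first with room is container 3.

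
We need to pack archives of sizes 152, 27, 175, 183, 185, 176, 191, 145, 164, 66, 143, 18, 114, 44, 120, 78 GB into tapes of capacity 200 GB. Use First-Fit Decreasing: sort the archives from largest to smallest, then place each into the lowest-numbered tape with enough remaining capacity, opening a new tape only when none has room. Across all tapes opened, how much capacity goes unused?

219

Sorted descending: 191, 185, 183, 176, 175, 164, 152, 145, 143, 120, 114, 78, 66, 44, 27, 18.
Put 191 GB in tape 1; 9 GB remain.
Put 185 GB in tape 2; 15 GB remain.
Put 183 GB in tape 3; 17 GB remain.
Put 176 GB in tape 4; 24 GB remain.
Put 175 GB in tape 5; 25 GB remain.
Put 164 GB in tape 6; 36 GB remain.
Put 152 GB in tape 7; 48 GB remain.
Put 145 GB in tape 8; 55 GB remain.
Put 143 GB in tape 9; 57 GB remain.
Put 120 GB in tape 10; 80 GB remain.
Put 114 GB in tape 11; 86 GB remain.
Put 78 GB in tape 10; 2 GB remain.
Put 66 GB in tape 11; 20 GB remain.
Put 44 GB in tape 7; 4 GB remain.
Put 27 GB in tape 6; 9 GB remain.
Put 18 GB in tape 4; 6 GB remain.
11 tapes × 200 GB = 2200 GB; used 1981 GB; unused 219 GB.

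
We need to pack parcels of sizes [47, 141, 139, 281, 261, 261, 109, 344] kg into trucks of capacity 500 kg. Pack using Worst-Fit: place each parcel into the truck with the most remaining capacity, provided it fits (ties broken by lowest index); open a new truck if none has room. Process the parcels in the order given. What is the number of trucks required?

47 kg → truck 1 (remaining 453 kg)
141 kg → truck 1 (remaining 312 kg)
139 kg → truck 1 (remaining 173 kg)
281 kg → truck 2 (remaining 219 kg)
261 kg → truck 3 (remaining 239 kg)
261 kg → truck 4 (remaining 239 kg)
109 kg → truck 3 (remaining 130 kg)
344 kg → truck 5 (remaining 156 kg)

5 trucks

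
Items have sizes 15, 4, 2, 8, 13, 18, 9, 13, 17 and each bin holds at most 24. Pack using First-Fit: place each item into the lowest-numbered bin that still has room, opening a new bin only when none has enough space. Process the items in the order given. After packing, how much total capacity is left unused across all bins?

Put 15 in bin 1; 9 remain.
Put 4 in bin 1; 5 remain.
Put 2 in bin 1; 3 remain.
Put 8 in bin 2; 16 remain.
Put 13 in bin 2; 3 remain.
Put 18 in bin 3; 6 remain.
Put 9 in bin 4; 15 remain.
Put 13 in bin 4; 2 remain.
Put 17 in bin 5; 7 remain.
5 bins × 24 = 120; used 99; unused 21.

21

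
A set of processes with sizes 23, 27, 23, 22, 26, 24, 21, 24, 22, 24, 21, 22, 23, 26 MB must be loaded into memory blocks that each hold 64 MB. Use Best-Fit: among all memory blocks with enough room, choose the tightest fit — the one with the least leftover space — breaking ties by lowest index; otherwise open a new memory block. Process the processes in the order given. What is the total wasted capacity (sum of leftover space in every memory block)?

Put 23 MB in memory block 1; 41 MB remain.
Put 27 MB in memory block 1; 14 MB remain.
Put 23 MB in memory block 2; 41 MB remain.
Put 22 MB in memory block 2; 19 MB remain.
Put 26 MB in memory block 3; 38 MB remain.
Put 24 MB in memory block 3; 14 MB remain.
Put 21 MB in memory block 4; 43 MB remain.
Put 24 MB in memory block 4; 19 MB remain.
Put 22 MB in memory block 5; 42 MB remain.
Put 24 MB in memory block 5; 18 MB remain.
Put 21 MB in memory block 6; 43 MB remain.
Put 22 MB in memory block 6; 21 MB remain.
Put 23 MB in memory block 7; 41 MB remain.
Put 26 MB in memory block 7; 15 MB remain.
7 memory blocks × 64 MB = 448 MB; used 328 MB; unused 120 MB.

120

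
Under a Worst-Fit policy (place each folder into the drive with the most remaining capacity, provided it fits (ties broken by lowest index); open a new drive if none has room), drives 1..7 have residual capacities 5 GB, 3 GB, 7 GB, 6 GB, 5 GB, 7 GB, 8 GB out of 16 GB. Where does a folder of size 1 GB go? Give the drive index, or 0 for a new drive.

7

Drives with room: drive 1 (5 GB), drive 2 (3 GB), drive 3 (7 GB), drive 4 (6 GB), drive 5 (5 GB), drive 6 (7 GB), drive 7 (8 GB).
Most room is drive 7 with 8 GB free.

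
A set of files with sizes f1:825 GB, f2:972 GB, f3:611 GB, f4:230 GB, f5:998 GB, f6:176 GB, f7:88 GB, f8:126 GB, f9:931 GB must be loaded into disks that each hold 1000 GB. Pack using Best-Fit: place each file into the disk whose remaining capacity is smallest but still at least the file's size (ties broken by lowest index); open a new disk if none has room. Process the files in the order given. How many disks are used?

Put f1 (825 GB) in disk 1; 175 GB remain.
Put f2 (972 GB) in disk 2; 28 GB remain.
Put f3 (611 GB) in disk 3; 389 GB remain.
Put f4 (230 GB) in disk 3; 159 GB remain.
Put f5 (998 GB) in disk 4; 2 GB remain.
Put f6 (176 GB) in disk 5; 824 GB remain.
Put f7 (88 GB) in disk 3; 71 GB remain.
Put f8 (126 GB) in disk 1; 49 GB remain.
Put f9 (931 GB) in disk 6; 69 GB remain.
Final disks: [825,126] [972] [611,230,88] [998] [176] [931].

6 disks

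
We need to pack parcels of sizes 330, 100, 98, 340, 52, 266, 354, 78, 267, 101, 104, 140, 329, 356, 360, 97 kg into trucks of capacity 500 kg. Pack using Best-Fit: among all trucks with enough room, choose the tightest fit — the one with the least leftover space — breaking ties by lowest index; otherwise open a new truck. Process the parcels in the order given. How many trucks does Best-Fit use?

330 kg → truck 1 (remaining 170 kg)
100 kg → truck 1 (remaining 70 kg)
98 kg → truck 2 (remaining 402 kg)
340 kg → truck 2 (remaining 62 kg)
52 kg → truck 2 (remaining 10 kg)
266 kg → truck 3 (remaining 234 kg)
354 kg → truck 4 (remaining 146 kg)
78 kg → truck 4 (remaining 68 kg)
267 kg → truck 5 (remaining 233 kg)
101 kg → truck 5 (remaining 132 kg)
104 kg → truck 5 (remaining 28 kg)
140 kg → truck 3 (remaining 94 kg)
329 kg → truck 6 (remaining 171 kg)
356 kg → truck 7 (remaining 144 kg)
360 kg → truck 8 (remaining 140 kg)
97 kg → truck 8 (remaining 43 kg)

8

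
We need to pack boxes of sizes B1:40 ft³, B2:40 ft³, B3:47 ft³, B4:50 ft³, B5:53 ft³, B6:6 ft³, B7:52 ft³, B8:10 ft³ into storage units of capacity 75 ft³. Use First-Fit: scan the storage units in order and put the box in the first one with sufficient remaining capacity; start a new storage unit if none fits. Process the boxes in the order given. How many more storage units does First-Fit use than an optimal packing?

0

First-Fit: [40,6,10] [40] [47] [50] [53] [52] → 6 storage units.
6 boxes exceed 37.5 ft³ (half the capacity), and no two of those can share a storage unit, so at least 6 storage units are needed.
So 6 is already optimal.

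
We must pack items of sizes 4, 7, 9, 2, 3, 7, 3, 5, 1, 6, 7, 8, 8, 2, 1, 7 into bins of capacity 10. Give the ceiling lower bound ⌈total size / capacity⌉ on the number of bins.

Total size = 4 + 7 + 9 + 2 + 3 + 7 + 3 + 5 + 1 + 6 + 7 + 8 + 8 + 2 + 1 + 7 = 80.
⌈80 / 10⌉ = 8.

8 bins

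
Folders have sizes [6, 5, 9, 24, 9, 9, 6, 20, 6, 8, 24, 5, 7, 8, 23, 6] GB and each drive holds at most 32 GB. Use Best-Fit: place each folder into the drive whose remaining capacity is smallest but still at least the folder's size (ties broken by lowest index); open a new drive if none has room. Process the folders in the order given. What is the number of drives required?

6 drives

drive 1: place 6 GB, 26 GB left
drive 1: place 5 GB, 21 GB left
drive 1: place 9 GB, 12 GB left
drive 2: place 24 GB, 8 GB left
drive 1: place 9 GB, 3 GB left
drive 3: place 9 GB, 23 GB left
drive 2: place 6 GB, 2 GB left
drive 3: place 20 GB, 3 GB left
drive 4: place 6 GB, 26 GB left
drive 4: place 8 GB, 18 GB left
drive 5: place 24 GB, 8 GB left
drive 5: place 5 GB, 3 GB left
drive 4: place 7 GB, 11 GB left
drive 4: place 8 GB, 3 GB left
drive 6: place 23 GB, 9 GB left
drive 6: place 6 GB, 3 GB left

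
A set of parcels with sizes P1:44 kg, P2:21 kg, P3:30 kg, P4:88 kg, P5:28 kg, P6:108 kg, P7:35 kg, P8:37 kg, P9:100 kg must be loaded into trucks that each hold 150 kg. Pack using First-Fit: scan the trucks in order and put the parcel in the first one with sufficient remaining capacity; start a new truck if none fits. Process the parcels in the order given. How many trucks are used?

4

truck 1: place P1 (44 kg), 106 kg left
truck 1: place P2 (21 kg), 85 kg left
truck 1: place P3 (30 kg), 55 kg left
truck 2: place P4 (88 kg), 62 kg left
truck 1: place P5 (28 kg), 27 kg left
truck 3: place P6 (108 kg), 42 kg left
truck 2: place P7 (35 kg), 27 kg left
truck 3: place P8 (37 kg), 5 kg left
truck 4: place P9 (100 kg), 50 kg left
Final trucks: [44,21,30,28] [88,35] [108,37] [100].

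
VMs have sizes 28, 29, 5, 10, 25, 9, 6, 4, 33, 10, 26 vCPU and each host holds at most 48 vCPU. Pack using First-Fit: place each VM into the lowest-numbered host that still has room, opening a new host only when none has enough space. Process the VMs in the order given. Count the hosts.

host 1: place 28 vCPU, 20 vCPU left
host 2: place 29 vCPU, 19 vCPU left
host 1: place 5 vCPU, 15 vCPU left
host 1: place 10 vCPU, 5 vCPU left
host 3: place 25 vCPU, 23 vCPU left
host 2: place 9 vCPU, 10 vCPU left
host 2: place 6 vCPU, 4 vCPU left
host 1: place 4 vCPU, 1 vCPU left
host 4: place 33 vCPU, 15 vCPU left
host 3: place 10 vCPU, 13 vCPU left
host 5: place 26 vCPU, 22 vCPU left
Final hosts: [28,5,10,4] [29,9,6] [25,10] [33] [26].

5 hosts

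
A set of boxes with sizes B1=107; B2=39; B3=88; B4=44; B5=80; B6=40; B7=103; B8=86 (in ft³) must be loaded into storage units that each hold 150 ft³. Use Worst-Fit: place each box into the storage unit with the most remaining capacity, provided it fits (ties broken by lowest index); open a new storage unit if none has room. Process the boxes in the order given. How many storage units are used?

5 storage units

storage unit 1: place B1 (107 ft³), 43 ft³ left
storage unit 1: place B2 (39 ft³), 4 ft³ left
storage unit 2: place B3 (88 ft³), 62 ft³ left
storage unit 2: place B4 (44 ft³), 18 ft³ left
storage unit 3: place B5 (80 ft³), 70 ft³ left
storage unit 3: place B6 (40 ft³), 30 ft³ left
storage unit 4: place B7 (103 ft³), 47 ft³ left
storage unit 5: place B8 (86 ft³), 64 ft³ left
Final storage units: [107,39] [88,44] [80,40] [103] [86].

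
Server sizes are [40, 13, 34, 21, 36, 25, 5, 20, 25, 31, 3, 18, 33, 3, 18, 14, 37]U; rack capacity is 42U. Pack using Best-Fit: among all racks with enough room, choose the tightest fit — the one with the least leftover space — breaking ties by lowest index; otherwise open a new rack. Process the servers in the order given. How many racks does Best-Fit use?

11

rack 1: place 40U, 2U left
rack 2: place 13U, 29U left
rack 3: place 34U, 8U left
rack 2: place 21U, 8U left
rack 4: place 36U, 6U left
rack 5: place 25U, 17U left
rack 4: place 5U, 1U left
rack 6: place 20U, 22U left
rack 7: place 25U, 17U left
rack 8: place 31U, 11U left
rack 2: place 3U, 5U left
rack 6: place 18U, 4U left
rack 9: place 33U, 9U left
rack 6: place 3U, 1U left
rack 10: place 18U, 24U left
rack 5: place 14U, 3U left
rack 11: place 37U, 5U left
Final racks: [40] [13,21,3] [34] [36,5] [25,14] [20,18,3] [25] [31] [33] [18] [37].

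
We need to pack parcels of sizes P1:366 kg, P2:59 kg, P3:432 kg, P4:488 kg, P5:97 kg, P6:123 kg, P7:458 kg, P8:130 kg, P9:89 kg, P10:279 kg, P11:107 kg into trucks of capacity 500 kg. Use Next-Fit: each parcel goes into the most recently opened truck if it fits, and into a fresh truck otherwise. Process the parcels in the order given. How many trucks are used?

7 trucks

truck 1: place P1 (366 kg), 134 kg left
truck 1: place P2 (59 kg), 75 kg left
truck 2: place P3 (432 kg), 68 kg left
truck 3: place P4 (488 kg), 12 kg left
truck 4: place P5 (97 kg), 403 kg left
truck 4: place P6 (123 kg), 280 kg left
truck 5: place P7 (458 kg), 42 kg left
truck 6: place P8 (130 kg), 370 kg left
truck 6: place P9 (89 kg), 281 kg left
truck 6: place P10 (279 kg), 2 kg left
truck 7: place P11 (107 kg), 393 kg left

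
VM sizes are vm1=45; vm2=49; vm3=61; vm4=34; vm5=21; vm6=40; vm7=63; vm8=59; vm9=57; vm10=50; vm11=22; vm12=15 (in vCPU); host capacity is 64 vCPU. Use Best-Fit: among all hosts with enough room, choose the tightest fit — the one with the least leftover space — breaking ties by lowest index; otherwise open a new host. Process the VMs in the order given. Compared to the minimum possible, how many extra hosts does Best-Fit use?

Best-Fit: [45] [49,15] [61] [34,21] [40,22] [63] [59] [57] [50] → 9 hosts.
Total size 516 vCPU; any packing needs at least ⌈516/64⌉ = 9 hosts.
So 9 is already optimal.

0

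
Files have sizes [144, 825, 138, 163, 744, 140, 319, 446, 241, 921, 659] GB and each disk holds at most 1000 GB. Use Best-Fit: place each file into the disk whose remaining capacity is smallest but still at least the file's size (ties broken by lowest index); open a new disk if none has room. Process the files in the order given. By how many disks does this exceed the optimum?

1

Best-Fit: [144,825] [138,163,319,241] [744,140] [446] [921] [659] → 6 disks.
Total size 4740 GB; any packing needs at least ⌈4740/1000⌉ = 5 disks.
An optimal packing achieves that bound: [921] [825,163] [744,241] [659,319] [446,144,140,138] → 5 disks.
Excess: 6 − 5 = 1.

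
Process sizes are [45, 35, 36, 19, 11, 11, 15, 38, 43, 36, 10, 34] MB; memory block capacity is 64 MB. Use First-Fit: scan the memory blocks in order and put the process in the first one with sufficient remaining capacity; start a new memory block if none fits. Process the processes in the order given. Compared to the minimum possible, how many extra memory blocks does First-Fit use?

0

First-Fit: [45,19] [35,11,11] [36,15,10] [38] [43] [36] [34] → 7 memory blocks.
7 processes exceed 32 MB (half the capacity), and no two of those can share a memory block, so at least 7 memory blocks are needed.
So 7 is already optimal.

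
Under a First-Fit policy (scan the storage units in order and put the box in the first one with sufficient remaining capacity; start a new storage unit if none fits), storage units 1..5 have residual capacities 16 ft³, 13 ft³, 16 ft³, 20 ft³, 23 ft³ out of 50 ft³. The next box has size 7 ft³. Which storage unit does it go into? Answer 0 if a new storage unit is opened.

1

Storage units with room: storage unit 1 (16 ft³), storage unit 2 (13 ft³), storage unit 3 (16 ft³), storage unit 4 (20 ft³), storage unit 5 (23 ft³).
The first with room is storage unit 1.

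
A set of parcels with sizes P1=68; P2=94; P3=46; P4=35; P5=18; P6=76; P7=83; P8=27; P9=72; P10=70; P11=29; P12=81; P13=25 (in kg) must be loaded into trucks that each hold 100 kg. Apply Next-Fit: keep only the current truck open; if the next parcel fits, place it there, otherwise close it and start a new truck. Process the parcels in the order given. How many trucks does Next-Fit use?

P1 (68 kg) → truck 1 (remaining 32 kg)
P2 (94 kg) → truck 2 (remaining 6 kg)
P3 (46 kg) → truck 3 (remaining 54 kg)
P4 (35 kg) → truck 3 (remaining 19 kg)
P5 (18 kg) → truck 3 (remaining 1 kg)
P6 (76 kg) → truck 4 (remaining 24 kg)
P7 (83 kg) → truck 5 (remaining 17 kg)
P8 (27 kg) → truck 6 (remaining 73 kg)
P9 (72 kg) → truck 6 (remaining 1 kg)
P10 (70 kg) → truck 7 (remaining 30 kg)
P11 (29 kg) → truck 7 (remaining 1 kg)
P12 (81 kg) → truck 8 (remaining 19 kg)
P13 (25 kg) → truck 9 (remaining 75 kg)

9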